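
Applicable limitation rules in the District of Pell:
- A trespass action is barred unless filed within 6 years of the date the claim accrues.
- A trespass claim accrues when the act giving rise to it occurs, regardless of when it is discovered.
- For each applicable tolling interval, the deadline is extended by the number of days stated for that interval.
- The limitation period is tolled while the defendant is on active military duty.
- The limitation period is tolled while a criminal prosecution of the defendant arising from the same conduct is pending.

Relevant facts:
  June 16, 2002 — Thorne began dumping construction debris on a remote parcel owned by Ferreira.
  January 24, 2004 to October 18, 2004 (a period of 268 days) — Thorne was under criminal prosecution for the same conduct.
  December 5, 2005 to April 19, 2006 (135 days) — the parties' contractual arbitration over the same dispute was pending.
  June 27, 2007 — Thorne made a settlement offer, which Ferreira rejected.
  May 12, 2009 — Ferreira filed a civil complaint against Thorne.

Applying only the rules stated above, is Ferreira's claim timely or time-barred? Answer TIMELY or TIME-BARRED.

The claim accrued on June 16, 2002, the date of the act.
Adding the 6 years base period to June 16, 2002 gives a deadline of June 16, 2008, before any tolling.
The period was tolled for 268 days by the pending criminal prosecution (January 24, 2004 to October 18, 2004), pushing the deadline to March 11, 2009.
Although a pending arbitration ran from December 5, 2005 to April 19, 2006, the stated rules do not make that a tolling event, so it is disregarded.
Nothing else in the chronology tolls or restarts the period.
The May 12, 2009 filing falls after the March 11, 2009 deadline; the claim is time-barred.

TIME-BARRED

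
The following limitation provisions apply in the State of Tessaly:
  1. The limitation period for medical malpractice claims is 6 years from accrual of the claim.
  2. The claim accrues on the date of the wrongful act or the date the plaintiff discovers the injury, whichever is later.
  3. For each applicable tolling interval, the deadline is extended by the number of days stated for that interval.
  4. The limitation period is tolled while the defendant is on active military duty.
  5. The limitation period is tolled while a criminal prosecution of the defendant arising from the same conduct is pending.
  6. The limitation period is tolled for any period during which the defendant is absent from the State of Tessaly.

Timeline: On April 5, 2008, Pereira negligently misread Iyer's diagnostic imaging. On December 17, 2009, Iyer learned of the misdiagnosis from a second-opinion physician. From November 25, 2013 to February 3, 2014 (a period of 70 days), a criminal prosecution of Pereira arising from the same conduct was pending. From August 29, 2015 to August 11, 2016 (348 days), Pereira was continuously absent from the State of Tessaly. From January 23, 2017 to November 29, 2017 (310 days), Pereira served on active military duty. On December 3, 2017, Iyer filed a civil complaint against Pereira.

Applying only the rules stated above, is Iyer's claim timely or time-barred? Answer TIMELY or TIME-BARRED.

TIMELY

Taking the later of the act (April 5, 2008) and discovery (December 17, 2009), the claim accrued on December 17, 2009.
Adding the 6 years base period to December 17, 2009 gives a deadline of December 17, 2015, before any tolling.
The period was tolled for 70 days by the pending criminal prosecution (November 25, 2013 to February 3, 2014), pushing the deadline to February 25, 2016.
Because the defendant's absence from the jurisdiction ran from August 29, 2015 to August 11, 2016, the deadline is extended by 348 days to February 7, 2017.
Because the defendant's active military service ran from January 23, 2017 to November 29, 2017, the deadline is extended by 310 days to December 14, 2017.
The December 3, 2017 filing precedes the December 14, 2017 deadline; the claim is timely.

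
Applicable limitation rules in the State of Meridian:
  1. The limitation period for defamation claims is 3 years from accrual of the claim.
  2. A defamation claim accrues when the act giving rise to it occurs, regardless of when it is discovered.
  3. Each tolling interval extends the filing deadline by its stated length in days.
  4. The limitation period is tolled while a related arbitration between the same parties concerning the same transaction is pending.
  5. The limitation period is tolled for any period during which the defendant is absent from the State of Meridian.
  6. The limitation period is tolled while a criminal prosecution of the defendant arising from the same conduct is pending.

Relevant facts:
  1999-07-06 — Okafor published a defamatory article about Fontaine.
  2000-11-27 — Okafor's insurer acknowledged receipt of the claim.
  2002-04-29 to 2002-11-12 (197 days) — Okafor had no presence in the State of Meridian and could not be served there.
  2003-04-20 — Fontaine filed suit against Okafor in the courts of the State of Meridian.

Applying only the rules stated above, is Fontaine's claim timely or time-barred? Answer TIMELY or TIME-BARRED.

TIME-BARRED

The limitation period began to run on 1999-07-06.
3 years from 1999-07-06 is 2002-07-06.
The defendant's absence from the jurisdiction from 2002-04-29 to 2002-11-12 tolled the period for 197 days, extending the deadline to 2003-01-19.
None of the other events listed affects the running of the period under the stated rules.
Fontaine filed on 2003-04-20, after the 2003-01-19 deadline, so the action is time-barred.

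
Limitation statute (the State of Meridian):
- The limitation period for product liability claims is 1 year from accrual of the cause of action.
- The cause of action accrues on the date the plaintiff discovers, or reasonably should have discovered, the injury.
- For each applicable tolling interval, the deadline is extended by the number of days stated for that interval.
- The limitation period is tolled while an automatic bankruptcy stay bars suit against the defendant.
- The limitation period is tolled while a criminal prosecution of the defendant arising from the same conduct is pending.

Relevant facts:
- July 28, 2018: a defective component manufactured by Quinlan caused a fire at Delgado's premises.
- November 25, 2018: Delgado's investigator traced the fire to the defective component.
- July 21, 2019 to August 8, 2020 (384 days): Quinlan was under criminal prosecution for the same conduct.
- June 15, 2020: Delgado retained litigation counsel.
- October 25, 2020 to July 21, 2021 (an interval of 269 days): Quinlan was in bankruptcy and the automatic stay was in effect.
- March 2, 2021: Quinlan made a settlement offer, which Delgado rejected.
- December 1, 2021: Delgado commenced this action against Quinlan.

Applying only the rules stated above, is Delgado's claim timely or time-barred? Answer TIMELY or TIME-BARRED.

TIME-BARRED

Accrual is tied to discovery, so the period began on November 25, 2018 rather than on July 28, 2018 when the act occurred.
1 year from November 25, 2018 is November 25, 2019.
Because the pending criminal prosecution ran from July 21, 2019 to August 8, 2020, the deadline is extended by 384 days to December 13, 2020.
The period was tolled for 269 days by the automatic bankruptcy stay (October 25, 2020 to July 21, 2021), pushing the deadline to September 8, 2021.
Nothing else in the chronology tolls or restarts the period.
The December 1, 2021 filing falls after the September 8, 2021 deadline; the claim is time-barred.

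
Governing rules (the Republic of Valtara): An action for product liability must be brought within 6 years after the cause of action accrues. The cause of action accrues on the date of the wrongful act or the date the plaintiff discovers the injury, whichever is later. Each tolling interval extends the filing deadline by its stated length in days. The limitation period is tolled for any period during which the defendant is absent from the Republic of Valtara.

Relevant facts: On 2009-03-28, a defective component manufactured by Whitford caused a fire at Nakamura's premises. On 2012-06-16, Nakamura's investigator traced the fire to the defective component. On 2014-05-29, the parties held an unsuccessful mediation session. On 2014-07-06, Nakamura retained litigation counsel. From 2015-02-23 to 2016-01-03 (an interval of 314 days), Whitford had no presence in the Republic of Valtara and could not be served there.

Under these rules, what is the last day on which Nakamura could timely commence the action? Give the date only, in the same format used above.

Taking the later of the act (2009-03-28) and discovery (2012-06-16), the claim accrued on 2012-06-16.
The untolled deadline — 6 years after 2012-06-16 — is 2018-06-16.
The defendant's absence from the jurisdiction from 2015-02-23 to 2016-01-03 tolled the period for 314 days, extending the deadline to 2019-04-26.
None of the other events listed affects the running of the period under the stated rules.

2019-04-26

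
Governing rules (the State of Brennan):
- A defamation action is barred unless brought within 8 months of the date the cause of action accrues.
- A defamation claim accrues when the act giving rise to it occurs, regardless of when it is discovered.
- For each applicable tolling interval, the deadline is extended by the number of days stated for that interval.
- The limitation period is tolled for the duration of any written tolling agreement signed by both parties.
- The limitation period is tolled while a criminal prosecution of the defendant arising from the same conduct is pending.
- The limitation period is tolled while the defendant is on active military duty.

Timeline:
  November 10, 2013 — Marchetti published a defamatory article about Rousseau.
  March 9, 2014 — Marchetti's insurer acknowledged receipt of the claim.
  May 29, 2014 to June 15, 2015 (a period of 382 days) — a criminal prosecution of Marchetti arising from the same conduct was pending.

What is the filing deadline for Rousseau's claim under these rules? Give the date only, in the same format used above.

The cause of action accrued on November 10, 2013, the date of the act.
The untolled deadline — 8 months after November 10, 2013 — is July 10, 2014.
The period was tolled for 382 days by the pending criminal prosecution (May 29, 2014 to June 15, 2015), pushing the deadline to July 27, 2015.
Nothing else in the chronology tolls or restarts the period.

July 27, 2015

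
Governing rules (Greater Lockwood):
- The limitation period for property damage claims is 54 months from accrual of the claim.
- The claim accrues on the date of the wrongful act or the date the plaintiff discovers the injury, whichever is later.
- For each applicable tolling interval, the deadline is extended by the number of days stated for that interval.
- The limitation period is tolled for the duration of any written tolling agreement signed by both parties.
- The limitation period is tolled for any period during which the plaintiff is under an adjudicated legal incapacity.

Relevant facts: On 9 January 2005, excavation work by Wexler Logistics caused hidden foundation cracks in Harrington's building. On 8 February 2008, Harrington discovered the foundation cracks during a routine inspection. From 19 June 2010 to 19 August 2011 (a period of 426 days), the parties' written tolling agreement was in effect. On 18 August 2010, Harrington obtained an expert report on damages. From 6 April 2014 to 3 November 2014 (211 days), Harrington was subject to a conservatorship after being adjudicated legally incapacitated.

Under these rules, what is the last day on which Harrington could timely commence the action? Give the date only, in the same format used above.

8 October 2013

Taking the later of the act (9 January 2005) and discovery (8 February 2008), the claim accrued on 8 February 2008.
54 months from 8 February 2008 is 8 August 2012.
The written tolling agreement from 19 June 2010 to 19 August 2011 tolled the period for 426 days, extending the deadline to 8 October 2013.
The plaintiff's legal incapacity starting 6 April 2014 came too late — the period had run on 8 October 2013 — and so does not extend the deadline.
Nothing else in the chronology tolls or restarts the period.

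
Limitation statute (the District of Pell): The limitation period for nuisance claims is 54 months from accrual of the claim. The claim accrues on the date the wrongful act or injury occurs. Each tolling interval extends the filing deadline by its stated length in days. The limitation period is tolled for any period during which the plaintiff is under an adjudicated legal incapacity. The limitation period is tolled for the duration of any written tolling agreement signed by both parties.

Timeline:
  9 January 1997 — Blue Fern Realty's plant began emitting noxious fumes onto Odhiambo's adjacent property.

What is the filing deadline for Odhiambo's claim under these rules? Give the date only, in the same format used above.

The limitation period began to run on 9 January 1997.
Adding the 54 months base period to 9 January 1997 gives a deadline of 9 July 2001, before any tolling.

9 July 2001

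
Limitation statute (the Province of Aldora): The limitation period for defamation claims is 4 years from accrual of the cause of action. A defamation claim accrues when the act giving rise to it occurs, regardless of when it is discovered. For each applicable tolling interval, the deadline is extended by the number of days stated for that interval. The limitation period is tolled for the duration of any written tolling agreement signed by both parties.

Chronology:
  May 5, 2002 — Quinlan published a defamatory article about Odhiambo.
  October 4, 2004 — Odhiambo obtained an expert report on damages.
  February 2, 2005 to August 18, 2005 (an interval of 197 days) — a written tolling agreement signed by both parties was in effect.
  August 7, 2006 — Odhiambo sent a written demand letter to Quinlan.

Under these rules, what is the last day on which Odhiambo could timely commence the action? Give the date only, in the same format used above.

November 18, 2006

The cause of action accrued on May 5, 2002, the date of the act.
Adding the 4 years base period to May 5, 2002 gives a deadline of May 5, 2006, before any tolling.
Because the written tolling agreement ran from February 2, 2005 to August 18, 2005, the deadline is extended by 197 days to November 18, 2006.
The other events in the timeline have no effect on the limitation period under the stated rules.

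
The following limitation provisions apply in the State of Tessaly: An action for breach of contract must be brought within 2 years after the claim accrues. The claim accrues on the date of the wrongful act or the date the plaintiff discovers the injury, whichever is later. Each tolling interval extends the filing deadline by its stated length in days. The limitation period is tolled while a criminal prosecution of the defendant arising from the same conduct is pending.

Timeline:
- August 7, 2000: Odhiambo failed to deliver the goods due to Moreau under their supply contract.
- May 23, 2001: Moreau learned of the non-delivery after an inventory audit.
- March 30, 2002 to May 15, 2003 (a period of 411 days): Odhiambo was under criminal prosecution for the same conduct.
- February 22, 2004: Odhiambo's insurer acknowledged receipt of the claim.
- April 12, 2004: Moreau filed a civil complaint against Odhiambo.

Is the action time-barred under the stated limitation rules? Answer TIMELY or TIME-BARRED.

Taking the later of the act (August 7, 2000) and discovery (May 23, 2001), the claim accrued on May 23, 2001.
2 years from May 23, 2001 is May 23, 2003.
The pending criminal prosecution from March 30, 2002 to May 15, 2003 tolled the period for 411 days, extending the deadline to July 7, 2004.
Nothing else in the chronology tolls or restarts the period.
Moreau filed on April 12, 2004, before the July 7, 2004 deadline, so the action is timely.

TIMELY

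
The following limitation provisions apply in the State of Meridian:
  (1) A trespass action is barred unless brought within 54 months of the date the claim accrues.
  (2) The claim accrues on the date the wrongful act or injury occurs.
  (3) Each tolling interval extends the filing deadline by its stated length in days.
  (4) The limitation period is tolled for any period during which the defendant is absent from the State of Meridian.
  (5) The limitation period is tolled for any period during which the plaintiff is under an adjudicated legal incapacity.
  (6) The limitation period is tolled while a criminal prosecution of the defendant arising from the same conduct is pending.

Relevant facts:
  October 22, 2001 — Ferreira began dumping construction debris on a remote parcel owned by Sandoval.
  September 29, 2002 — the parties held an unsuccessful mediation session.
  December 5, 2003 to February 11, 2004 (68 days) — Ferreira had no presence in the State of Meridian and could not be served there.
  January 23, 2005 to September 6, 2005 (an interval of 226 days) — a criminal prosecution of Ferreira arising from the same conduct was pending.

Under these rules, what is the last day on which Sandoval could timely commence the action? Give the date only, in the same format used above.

February 10, 2007

The claim accrued on October 22, 2001, when the wrongful act occurred.
Adding the 54 months base period to October 22, 2001 gives a deadline of April 22, 2006, before any tolling.
The period was tolled for 68 days by the defendant's absence from the jurisdiction (December 5, 2003 to February 11, 2004), pushing the deadline to June 29, 2006.
Because the pending criminal prosecution ran from January 23, 2005 to September 6, 2005, the deadline is extended by 226 days to February 10, 2007.
None of the other events listed affects the running of the period under the stated rules.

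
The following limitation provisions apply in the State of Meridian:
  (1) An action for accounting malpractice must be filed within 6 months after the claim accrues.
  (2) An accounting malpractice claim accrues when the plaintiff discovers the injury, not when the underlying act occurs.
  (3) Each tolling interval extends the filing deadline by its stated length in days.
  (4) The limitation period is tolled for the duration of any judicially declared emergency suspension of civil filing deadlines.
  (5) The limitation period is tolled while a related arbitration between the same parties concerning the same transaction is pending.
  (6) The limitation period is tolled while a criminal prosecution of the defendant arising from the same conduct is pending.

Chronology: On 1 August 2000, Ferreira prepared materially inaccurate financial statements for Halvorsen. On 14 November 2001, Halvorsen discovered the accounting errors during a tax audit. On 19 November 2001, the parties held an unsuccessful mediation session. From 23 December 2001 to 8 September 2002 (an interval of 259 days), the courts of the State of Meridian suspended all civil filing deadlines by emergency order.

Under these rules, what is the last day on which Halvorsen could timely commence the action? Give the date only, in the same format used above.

28 January 2003

Under the discovery rule, the claim accrued on 14 November 2001, when Halvorsen discovered the injury — not on the 1 August 2000 date of the underlying act.
6 months from 14 November 2001 is 14 May 2002.
The period was tolled for 259 days by the emergency suspension of filing deadlines (23 December 2001 to 8 September 2002), pushing the deadline to 28 January 2003.
The other events in the timeline have no effect on the limitation period under the stated rules.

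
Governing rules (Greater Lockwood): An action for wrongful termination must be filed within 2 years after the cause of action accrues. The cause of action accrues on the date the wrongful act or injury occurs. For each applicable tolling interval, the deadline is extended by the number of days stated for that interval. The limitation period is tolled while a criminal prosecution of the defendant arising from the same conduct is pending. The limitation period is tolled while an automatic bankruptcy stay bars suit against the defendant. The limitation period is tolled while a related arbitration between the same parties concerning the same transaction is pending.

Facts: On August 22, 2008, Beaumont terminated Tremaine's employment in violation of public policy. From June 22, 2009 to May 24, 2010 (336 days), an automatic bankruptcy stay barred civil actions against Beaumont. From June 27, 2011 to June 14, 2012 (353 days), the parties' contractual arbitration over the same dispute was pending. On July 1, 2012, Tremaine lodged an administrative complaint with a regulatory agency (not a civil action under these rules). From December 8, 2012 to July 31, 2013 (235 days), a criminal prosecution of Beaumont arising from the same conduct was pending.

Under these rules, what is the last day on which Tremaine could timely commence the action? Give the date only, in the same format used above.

July 11, 2012

The claim accrued on August 22, 2008, when the wrongful act occurred.
2 years from August 22, 2008 is August 22, 2010.
The period was tolled for 336 days by the automatic bankruptcy stay (June 22, 2009 to May 24, 2010), pushing the deadline to July 24, 2011.
The period was tolled for 353 days by the pending related arbitration (June 27, 2011 to June 14, 2012), pushing the deadline to July 11, 2012.
By the time the pending criminal prosecution began on December 8, 2012, the limitation period had already expired on July 11, 2012; that interval cannot revive it.
None of the other events listed affects the running of the period under the stated rules.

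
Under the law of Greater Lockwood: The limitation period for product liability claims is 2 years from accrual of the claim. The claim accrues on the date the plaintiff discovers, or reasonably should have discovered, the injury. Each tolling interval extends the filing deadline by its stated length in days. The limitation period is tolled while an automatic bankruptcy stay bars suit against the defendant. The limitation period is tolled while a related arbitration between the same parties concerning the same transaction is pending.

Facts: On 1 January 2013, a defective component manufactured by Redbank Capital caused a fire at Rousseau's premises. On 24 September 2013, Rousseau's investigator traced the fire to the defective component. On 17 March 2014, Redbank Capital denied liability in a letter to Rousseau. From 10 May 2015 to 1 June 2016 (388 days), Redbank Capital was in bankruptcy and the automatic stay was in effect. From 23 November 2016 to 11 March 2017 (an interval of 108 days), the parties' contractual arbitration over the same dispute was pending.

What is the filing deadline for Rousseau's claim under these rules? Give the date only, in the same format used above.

16 October 2016

The claim did not accrue until Rousseau discovered the injury on 24 September 2013; the 1 January 2013 act date does not start the clock under the stated rule.
The untolled deadline — 2 years after 24 September 2013 — is 24 September 2015.
Because the automatic bankruptcy stay ran from 10 May 2015 to 1 June 2016, the deadline is extended by 388 days to 16 October 2016.
The pending related arbitration starting 23 November 2016 came too late — the period had run on 16 October 2016 — and so does not extend the deadline.
None of the other events listed affects the running of the period under the stated rules.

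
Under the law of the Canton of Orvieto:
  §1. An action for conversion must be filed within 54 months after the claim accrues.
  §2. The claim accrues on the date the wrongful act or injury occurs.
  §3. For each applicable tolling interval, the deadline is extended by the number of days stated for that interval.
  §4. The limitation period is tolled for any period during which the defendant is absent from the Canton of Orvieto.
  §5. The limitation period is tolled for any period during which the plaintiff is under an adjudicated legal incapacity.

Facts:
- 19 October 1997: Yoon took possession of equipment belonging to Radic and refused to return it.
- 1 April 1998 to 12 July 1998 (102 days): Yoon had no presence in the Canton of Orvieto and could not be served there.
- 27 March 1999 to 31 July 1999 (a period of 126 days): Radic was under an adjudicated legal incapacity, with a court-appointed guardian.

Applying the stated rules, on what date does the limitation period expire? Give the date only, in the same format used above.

The claim accrued on 19 October 1997, the date of the act.
The untolled deadline — 54 months after 19 October 1997 — is 19 April 2002.
Because the defendant's absence from the jurisdiction ran from 1 April 1998 to 12 July 1998, the deadline is extended by 102 days to 30 July 2002.
The period was tolled for 126 days by the plaintiff's legal incapacity (27 March 1999 to 31 July 1999), pushing the deadline to 3 December 2002.

3 December 2002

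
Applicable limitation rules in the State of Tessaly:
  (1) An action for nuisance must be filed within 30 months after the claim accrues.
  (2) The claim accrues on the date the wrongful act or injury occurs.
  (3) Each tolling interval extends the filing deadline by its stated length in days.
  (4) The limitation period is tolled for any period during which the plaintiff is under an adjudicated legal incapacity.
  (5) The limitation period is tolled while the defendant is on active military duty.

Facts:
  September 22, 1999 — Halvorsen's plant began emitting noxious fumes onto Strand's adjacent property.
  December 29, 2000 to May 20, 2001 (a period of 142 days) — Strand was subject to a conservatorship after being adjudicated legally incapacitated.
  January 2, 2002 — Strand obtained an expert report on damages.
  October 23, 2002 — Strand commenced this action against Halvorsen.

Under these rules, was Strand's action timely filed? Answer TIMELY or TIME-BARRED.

The claim accrued on September 22, 1999, the date of the act.
30 months from September 22, 1999 is March 22, 2002.
Because the plaintiff's legal incapacity ran from December 29, 2000 to May 20, 2001, the deadline is extended by 142 days to August 11, 2002.
None of the other events listed affects the running of the period under the stated rules.
Filing on October 23, 2002 missed the August 11, 2002 deadline — the action is time-barred.

TIME-BARRED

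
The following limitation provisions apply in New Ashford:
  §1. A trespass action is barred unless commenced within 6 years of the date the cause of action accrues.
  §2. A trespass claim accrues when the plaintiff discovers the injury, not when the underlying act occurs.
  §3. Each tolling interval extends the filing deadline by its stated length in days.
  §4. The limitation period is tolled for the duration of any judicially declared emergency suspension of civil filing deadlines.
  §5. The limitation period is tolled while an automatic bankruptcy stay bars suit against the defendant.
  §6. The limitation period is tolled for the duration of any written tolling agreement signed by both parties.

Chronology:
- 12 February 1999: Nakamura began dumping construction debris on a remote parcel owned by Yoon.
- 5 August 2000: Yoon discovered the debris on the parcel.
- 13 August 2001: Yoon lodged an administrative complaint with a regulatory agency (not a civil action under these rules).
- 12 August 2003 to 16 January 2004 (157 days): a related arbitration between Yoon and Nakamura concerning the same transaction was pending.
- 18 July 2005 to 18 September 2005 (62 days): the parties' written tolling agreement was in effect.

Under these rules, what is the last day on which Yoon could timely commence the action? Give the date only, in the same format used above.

6 October 2006

The claim did not accrue until Yoon discovered the injury on 5 August 2000; the 12 February 1999 act date does not start the clock under the stated rule.
Adding the 6 years base period to 5 August 2000 gives a deadline of 5 August 2006, before any tolling.
The written tolling agreement from 18 July 2005 to 18 September 2005 tolled the period for 62 days, extending the deadline to 6 October 2006.
The pending related arbitration from 12 August 2003 to 16 January 2004 does not toll the period, because no stated rule makes a pending arbitration a tolling event.
None of the other events listed affects the running of the period under the stated rules.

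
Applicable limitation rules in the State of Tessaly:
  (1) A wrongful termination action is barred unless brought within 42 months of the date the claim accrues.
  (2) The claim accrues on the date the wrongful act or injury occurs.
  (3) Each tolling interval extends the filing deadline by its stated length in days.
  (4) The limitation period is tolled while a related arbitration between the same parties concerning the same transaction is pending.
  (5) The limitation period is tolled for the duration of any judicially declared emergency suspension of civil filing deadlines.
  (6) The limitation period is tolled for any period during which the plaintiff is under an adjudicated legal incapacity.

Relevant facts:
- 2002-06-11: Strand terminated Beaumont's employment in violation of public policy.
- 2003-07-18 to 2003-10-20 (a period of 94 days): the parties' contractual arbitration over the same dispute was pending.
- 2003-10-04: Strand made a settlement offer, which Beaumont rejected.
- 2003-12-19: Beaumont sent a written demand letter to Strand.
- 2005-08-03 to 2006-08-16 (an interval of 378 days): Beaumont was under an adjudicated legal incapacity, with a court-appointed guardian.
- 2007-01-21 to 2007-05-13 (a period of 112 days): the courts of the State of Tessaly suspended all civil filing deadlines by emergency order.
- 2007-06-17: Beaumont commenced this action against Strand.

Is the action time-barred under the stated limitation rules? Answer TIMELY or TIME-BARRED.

TIMELY

The claim accrued on 2002-06-11, when the wrongful act occurred.
The untolled deadline — 42 months after 2002-06-11 — is 2005-12-11.
The period was tolled for 94 days by the pending related arbitration (2003-07-18 to 2003-10-20), pushing the deadline to 2006-03-15.
The plaintiff's legal incapacity from 2005-08-03 to 2006-08-16 tolled the period for 378 days, extending the deadline to 2007-03-28.
The period was tolled for 112 days by the emergency suspension of filing deadlines (2007-01-21 to 2007-05-13), pushing the deadline to 2007-07-18.
None of the other events listed affects the running of the period under the stated rules.
Beaumont filed on 2007-06-17, before the 2007-07-18 deadline, so the action is timely.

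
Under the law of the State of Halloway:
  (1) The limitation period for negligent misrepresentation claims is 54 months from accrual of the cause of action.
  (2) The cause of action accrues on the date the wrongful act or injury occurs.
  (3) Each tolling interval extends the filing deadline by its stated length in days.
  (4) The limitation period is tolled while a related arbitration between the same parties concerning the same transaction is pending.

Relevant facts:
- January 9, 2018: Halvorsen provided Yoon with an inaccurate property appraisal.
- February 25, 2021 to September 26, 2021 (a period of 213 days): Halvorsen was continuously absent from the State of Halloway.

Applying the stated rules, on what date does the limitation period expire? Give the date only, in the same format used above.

July 9, 2022

The claim accrued on January 9, 2018, when the wrongful act occurred.
Adding the 54 months base period to January 9, 2018 gives a deadline of July 9, 2022, before any tolling.
The defendant's absence from the jurisdiction from February 25, 2021 to September 26, 2021 does not toll the period, because no stated rule makes the defendant's absence a tolling event.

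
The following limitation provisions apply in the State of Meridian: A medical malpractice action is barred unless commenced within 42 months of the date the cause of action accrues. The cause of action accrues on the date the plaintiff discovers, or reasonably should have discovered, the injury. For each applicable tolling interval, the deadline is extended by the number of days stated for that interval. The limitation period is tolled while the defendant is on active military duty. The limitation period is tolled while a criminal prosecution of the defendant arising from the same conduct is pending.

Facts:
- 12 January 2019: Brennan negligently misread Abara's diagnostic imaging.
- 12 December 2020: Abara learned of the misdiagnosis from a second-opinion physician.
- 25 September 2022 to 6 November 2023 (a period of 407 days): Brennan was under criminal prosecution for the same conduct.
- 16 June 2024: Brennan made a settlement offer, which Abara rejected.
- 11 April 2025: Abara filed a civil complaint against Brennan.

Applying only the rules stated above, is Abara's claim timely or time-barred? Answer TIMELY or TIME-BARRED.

Accrual is tied to discovery, so the period began on 12 December 2020 rather than on 12 January 2019 when the act occurred.
42 months from 12 December 2020 is 12 June 2024.
The period was tolled for 407 days by the pending criminal prosecution (25 September 2022 to 6 November 2023), pushing the deadline to 24 July 2025.
None of the other events listed affects the running of the period under the stated rules.
Abara filed on 11 April 2025, before the 24 July 2025 deadline, so the action is timely.

TIMELY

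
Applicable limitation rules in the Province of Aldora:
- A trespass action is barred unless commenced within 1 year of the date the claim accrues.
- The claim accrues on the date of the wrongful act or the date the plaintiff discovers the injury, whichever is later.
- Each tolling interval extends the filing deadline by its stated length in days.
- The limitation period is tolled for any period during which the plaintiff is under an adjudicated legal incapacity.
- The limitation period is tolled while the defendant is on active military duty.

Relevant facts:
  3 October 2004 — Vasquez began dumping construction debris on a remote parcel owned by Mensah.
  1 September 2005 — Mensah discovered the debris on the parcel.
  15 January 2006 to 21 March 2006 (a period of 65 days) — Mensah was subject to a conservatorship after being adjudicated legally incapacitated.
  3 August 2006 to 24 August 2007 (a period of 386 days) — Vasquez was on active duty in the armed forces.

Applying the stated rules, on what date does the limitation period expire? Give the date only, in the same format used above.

26 November 2007

Taking the later of the act (3 October 2004) and discovery (1 September 2005), the claim accrued on 1 September 2005.
1 year from 1 September 2005 is 1 September 2006.
The period was tolled for 65 days by the plaintiff's legal incapacity (15 January 2006 to 21 March 2006), pushing the deadline to 5 November 2006.
The period was tolled for 386 days by the defendant's active military service (3 August 2006 to 24 August 2007), pushing the deadline to 26 November 2007.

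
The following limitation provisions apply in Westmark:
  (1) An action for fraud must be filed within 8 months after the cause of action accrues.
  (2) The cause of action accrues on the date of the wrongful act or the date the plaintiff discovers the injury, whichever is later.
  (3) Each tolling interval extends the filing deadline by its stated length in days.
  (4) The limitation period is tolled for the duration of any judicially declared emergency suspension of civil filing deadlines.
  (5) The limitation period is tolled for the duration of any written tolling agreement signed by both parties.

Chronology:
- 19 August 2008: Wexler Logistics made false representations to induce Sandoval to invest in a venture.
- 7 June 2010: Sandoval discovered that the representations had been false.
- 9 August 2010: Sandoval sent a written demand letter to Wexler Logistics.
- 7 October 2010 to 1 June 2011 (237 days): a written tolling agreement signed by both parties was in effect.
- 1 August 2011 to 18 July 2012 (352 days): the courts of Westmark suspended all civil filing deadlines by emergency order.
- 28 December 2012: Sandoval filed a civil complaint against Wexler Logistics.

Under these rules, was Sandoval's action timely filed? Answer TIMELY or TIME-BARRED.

TIME-BARRED

Taking the later of the act (19 August 2008) and discovery (7 June 2010), the claim accrued on 7 June 2010.
8 months from 7 June 2010 is 7 February 2011.
The written tolling agreement from 7 October 2010 to 1 June 2011 tolled the period for 237 days, extending the deadline to 2 October 2011.
Because the emergency suspension of filing deadlines ran from 1 August 2011 to 18 July 2012, the deadline is extended by 352 days to 18 September 2012.
None of the other events listed affects the running of the period under the stated rules.
Filing on 28 December 2012 missed the 18 September 2012 deadline — the action is time-barred.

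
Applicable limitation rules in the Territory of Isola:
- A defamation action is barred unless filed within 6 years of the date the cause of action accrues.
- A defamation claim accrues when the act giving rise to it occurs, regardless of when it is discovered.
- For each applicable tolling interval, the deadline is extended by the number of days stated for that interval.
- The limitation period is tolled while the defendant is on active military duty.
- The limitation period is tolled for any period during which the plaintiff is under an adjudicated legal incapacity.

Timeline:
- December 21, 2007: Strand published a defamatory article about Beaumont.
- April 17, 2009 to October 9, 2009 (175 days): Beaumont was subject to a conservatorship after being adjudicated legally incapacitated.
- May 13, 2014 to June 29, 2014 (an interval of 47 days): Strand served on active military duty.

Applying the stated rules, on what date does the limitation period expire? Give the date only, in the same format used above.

The cause of action accrued on December 21, 2007, the date of the act.
The untolled deadline — 6 years after December 21, 2007 — is December 21, 2013.
The plaintiff's legal incapacity from April 17, 2009 to October 9, 2009 tolled the period for 175 days, extending the deadline to June 14, 2014.
The defendant's active military service from May 13, 2014 to June 29, 2014 tolled the period for 47 days, extending the deadline to July 31, 2014.

July 31, 2014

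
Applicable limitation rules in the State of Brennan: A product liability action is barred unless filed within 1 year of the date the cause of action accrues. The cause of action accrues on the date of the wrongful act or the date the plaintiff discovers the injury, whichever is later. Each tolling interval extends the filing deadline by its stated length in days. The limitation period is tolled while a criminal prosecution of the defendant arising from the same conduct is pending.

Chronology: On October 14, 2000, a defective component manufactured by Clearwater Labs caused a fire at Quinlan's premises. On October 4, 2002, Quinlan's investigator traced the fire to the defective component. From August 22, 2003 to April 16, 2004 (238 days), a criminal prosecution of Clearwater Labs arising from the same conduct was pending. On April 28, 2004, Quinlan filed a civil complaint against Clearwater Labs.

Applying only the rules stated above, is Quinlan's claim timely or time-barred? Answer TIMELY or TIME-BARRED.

TIMELY

Because discovery on October 4, 2002 post-dates the October 14, 2000 act, accrual under the later-of rule falls on October 4, 2002.
Adding the 1 year base period to October 4, 2002 gives a deadline of October 4, 2003, before any tolling.
The period was tolled for 238 days by the pending criminal prosecution (August 22, 2003 to April 16, 2004), pushing the deadline to May 29, 2004.
Filing on April 28, 2004 beat the May 29, 2004 deadline — the action is timely.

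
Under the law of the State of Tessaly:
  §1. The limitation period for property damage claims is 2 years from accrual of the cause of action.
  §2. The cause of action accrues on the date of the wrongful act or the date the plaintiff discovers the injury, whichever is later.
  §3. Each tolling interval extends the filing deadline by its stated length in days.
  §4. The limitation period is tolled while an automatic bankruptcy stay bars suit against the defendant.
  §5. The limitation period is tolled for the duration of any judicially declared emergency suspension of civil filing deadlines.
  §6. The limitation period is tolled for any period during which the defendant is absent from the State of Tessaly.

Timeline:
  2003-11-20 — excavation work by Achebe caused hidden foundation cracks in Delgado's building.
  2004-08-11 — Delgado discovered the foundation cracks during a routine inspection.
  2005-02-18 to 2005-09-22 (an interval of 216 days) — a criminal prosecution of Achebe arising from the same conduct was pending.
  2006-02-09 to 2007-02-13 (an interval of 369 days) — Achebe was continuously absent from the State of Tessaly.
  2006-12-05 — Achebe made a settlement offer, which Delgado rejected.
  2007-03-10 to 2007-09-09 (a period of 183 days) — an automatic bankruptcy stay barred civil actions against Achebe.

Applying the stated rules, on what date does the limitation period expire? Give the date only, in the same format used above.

2008-02-14

Because discovery on 2004-08-11 post-dates the 2003-11-20 act, accrual under the later-of rule falls on 2004-08-11.
Adding the 2 years base period to 2004-08-11 gives a deadline of 2006-08-11, before any tolling.
The defendant's absence from the jurisdiction from 2006-02-09 to 2007-02-13 tolled the period for 369 days, extending the deadline to 2007-08-15.
The period was tolled for 183 days by the automatic bankruptcy stay (2007-03-10 to 2007-09-09), pushing the deadline to 2008-02-14.
Although a criminal prosecution ran from 2005-02-18 to 2005-09-22, the stated rules do not make that a tolling event, so it is disregarded.
Nothing else in the chronology tolls or restarts the period.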